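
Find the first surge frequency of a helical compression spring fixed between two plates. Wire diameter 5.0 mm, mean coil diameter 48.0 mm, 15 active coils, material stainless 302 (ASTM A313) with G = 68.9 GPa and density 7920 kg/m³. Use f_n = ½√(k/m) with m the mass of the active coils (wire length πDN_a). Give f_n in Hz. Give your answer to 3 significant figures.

48.0 Hz

k = Gd⁴/(8D³N_a) = (68.9×10³)(5.0⁴)/(8·48.0³·15) = 3.2448 N/mm = 3244.8 N/m
Wire length L = πDN_a = π·48.0·15 = 2261.9 mm
m = ρ·(πd²/4)·L = 7920 × 19.635×10⁻⁶ m² × 2.2619 m = 0.35175 kg
f_n = ½√(k/m) = 0.5·√(3244.8/0.35175) = 0.5·√(9224.8) = 48.023 Hz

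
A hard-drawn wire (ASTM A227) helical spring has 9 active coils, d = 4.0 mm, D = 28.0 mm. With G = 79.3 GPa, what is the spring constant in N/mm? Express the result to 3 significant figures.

k = Gd⁴/(8D³N_a) = (79.3×10³ × 4.0⁴) / (8 × 28.0³ × 9)
  = 2.03008e+07 / 1.58054e+06 = 12.844 N/mm

12.8 N/mm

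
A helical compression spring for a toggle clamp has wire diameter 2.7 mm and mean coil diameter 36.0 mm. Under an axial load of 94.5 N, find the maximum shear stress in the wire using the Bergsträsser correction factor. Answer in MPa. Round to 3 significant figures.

484 MPa

Spring index C = D/d = 36.0/2.7 = 13.3333
K_B = (4C+2)/(4C−3) = 55.333/50.333 = 1.0993
τ₀ = 8FD/(πd³) = 8·94.5·36.0/(π·2.7³) = 27216/61.836 = 440.13 MPa
τ_max = K·τ₀ = 1.0993 × 440.13 = 483.85 MPa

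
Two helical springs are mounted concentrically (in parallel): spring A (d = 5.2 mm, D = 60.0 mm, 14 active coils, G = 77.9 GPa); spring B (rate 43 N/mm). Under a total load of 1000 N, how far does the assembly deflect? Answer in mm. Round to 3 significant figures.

k_A = Gd⁴/(8D³N_a) = (77.9×10³)(5.2⁴)/(8·60.0³·14) = 2.3544 N/mm
Parallel: k_eq = 2.3544 + 43 = 45.354 N/mm
δ = F/k_eq = 1000/45.354 = 22.049 mm

22.0 mm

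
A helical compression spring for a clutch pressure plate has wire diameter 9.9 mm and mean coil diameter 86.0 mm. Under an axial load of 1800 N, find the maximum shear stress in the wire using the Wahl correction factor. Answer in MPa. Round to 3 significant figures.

Spring index C = D/d = 86.0/9.9 = 8.6869
K_W = (4C−1)/(4C−4) + 0.615/C = 33.747/30.747 + 0.0708 = 1.1684
τ₀ = 8FD/(πd³) = 8·1800·86.0/(π·9.9³) = 1.2384e+06/3048.3 = 406.26 MPa
τ_max = K·τ₀ = 1.1684 × 406.26 = 474.66 MPa

475 MPa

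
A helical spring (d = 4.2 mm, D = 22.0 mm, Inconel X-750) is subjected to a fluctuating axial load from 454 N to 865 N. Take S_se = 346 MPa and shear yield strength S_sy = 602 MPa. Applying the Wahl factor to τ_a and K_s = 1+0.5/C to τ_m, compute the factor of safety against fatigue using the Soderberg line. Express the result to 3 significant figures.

C = D/d = 22.0/4.2 = 5.2381; K_W = (4C−1)/(4C−4)+0.615/C = 1.2944; K_s = 1+0.5/C = 1.0955
F_a = (F_max−F_min)/2 = 205.5 N; F_m = (F_max+F_min)/2 = 659.5 N
τ_a = K_W·8F_aD/(πd³) = 1.2944 × 155.39 = 201.13 MPa
τ_m = K_s·8F_mD/(πd³) = 1.0955 × 498.69 = 546.29 MPa
Soderberg: 1/n_f = τ_a/S_se + τ_m/S_sy = 201.13/346 + 546.29/602 = 0.58131 + 0.90746 = 1.4888
n_f = 1/1.4888 = 0.6717

0.672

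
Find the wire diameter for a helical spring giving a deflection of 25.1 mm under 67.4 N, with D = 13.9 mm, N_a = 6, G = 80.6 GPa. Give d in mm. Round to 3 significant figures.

1.44 mm

Required rate k = F/δ = 67.4/25.1 = 2.6853 N/mm
d = (8D³N_a·k / G)^(1/4) = (8·13.9³·6·2.6853 / (80.6×10³))^0.25
  = (4.2947)^0.25 = 1.4396 mm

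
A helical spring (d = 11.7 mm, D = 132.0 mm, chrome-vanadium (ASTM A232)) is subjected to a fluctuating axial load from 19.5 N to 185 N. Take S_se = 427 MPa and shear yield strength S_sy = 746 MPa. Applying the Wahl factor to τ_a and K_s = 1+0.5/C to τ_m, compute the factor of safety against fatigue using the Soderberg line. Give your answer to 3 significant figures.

C = D/d = 132.0/11.7 = 11.2821; K_W = (4C−1)/(4C−4)+0.615/C = 1.1275; K_s = 1+0.5/C = 1.0443
F_a = (F_max−F_min)/2 = 82.75 N; F_m = (F_max+F_min)/2 = 102.25 N
τ_a = K_W·8F_aD/(πd³) = 1.1275 × 17.367 = 19.58 MPa
τ_m = K_s·8F_mD/(πd³) = 1.0443 × 21.46 = 22.411 MPa
Soderberg: 1/n_f = τ_a/S_se + τ_m/S_sy = 19.58/427 + 22.411/746 = 0.04586 + 0.03004 = 0.075897
n_f = 1/0.075897 = 13.18

13.2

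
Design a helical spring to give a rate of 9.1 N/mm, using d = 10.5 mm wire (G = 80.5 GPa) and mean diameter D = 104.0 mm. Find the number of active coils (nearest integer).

12

N_a = Gd⁴/(8D³k) = (80.5×10³ × 10.5⁴)/(8 × 104.0³ × 9.1)
    = 9.78483e+08 / 8.18901e+07 = 11.95 → 12 coils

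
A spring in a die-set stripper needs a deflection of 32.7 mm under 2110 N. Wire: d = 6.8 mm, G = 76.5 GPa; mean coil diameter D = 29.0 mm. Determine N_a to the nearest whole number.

Required rate k = F/δ = 2110/32.7 = 64.526 N/mm
N_a = Gd⁴/(8D³k) = (76.5×10³ × 6.8⁴)/(8 × 29.0³ × 64.526)
    = 1.63568e+08 / 1.25898e+07 = 12.99 → 13 coils

13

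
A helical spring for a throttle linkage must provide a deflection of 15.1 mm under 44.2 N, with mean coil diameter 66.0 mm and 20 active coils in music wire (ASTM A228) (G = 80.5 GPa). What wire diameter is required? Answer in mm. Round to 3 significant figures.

6.40 mm

Required rate k = F/δ = 44.2/15.1 = 2.9272 N/mm
d = (8D³N_a·k / G)^(1/4) = (8·66.0³·20·2.9272 / (80.5×10³))^0.25
  = (1672.6)^0.25 = 6.3951 mm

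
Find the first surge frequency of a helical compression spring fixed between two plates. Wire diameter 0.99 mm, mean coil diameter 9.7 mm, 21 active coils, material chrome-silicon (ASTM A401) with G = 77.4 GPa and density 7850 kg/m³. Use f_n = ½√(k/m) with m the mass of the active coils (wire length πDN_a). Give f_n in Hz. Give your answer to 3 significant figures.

177 Hz

k = Gd⁴/(8D³N_a) = (77.4×10³)(0.99⁴)/(8·9.7³·21) = 0.48491 N/mm = 484.91 N/m
Wire length L = πDN_a = π·9.7·21 = 639.94 mm
m = ρ·(πd²/4)·L = 7850 × 0.76977×10⁻⁶ m² × 0.63994 m = 0.003867 kg
f_n = ½√(k/m) = 0.5·√(484.91/0.003867) = 0.5·√(1.254e+05) = 177.06 Hz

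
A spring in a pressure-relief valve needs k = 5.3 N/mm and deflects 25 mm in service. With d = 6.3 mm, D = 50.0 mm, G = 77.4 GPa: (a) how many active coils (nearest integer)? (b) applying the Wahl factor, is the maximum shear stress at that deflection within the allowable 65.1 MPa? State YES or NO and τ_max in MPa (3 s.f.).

N_a = Gd⁴/(8D³k) = (77.4×10³)(6.3⁴)/(8·50.0³·5.3) = 23.01 → N_a = 23
Actual rate k = Gd⁴/(8D³·23) = 5.3012 N/mm
Working load F = kδ = 5.3012·25 = 132.53 N
C = 50.0/6.3 = 7.9365; K_W = (4C−1)/(4C−4)+0.615/C = 1.1856
τ_max = K_W·8FD/(πd³) = 1.1856·67.484 = 80.01 MPa
τ_max > 65.1 MPa → exceeds allowable

(a) 23 coils; (b) NO, τ_max = 80.0 MPa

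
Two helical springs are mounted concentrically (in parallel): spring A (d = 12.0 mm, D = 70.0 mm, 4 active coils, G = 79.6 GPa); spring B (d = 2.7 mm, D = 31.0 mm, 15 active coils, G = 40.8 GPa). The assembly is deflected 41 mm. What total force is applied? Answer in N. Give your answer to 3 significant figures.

6190 N

k_A = Gd⁴/(8D³N_a) = (79.6×10³)(12.0⁴)/(8·70.0³·4) = 150.38 N/mm
k_B = Gd⁴/(8D³N_a) = (40.8×10³)(2.7⁴)/(8·31.0³·15) = 0.60653 N/mm
Parallel: k_eq = 150.38 + 0.60653 = 150.99 N/mm
F = k_eq·δ = 150.99·41 = 6190.5 N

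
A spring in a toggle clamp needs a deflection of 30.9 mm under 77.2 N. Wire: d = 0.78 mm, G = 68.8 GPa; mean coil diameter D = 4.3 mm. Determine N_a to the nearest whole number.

16

Required rate k = F/δ = 77.2/30.9 = 2.4984 N/mm
N_a = Gd⁴/(8D³k) = (68.8×10³ × 0.78⁴)/(8 × 4.3³ × 2.4984)
    = 25466.4 / 1589.11 = 16.03 → 16 coils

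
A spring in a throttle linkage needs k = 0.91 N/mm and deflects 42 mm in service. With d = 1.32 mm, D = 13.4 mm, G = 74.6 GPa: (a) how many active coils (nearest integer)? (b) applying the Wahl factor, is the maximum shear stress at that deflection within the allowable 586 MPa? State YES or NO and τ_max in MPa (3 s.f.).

(a) 13 coils; (b) NO, τ_max = 644 MPa

N_a = Gd⁴/(8D³k) = (74.6×10³)(1.32⁴)/(8·13.4³·0.91) = 12.93 → N_a = 13
Actual rate k = Gd⁴/(8D³·13) = 0.90508 N/mm
Working load F = kδ = 0.90508·42 = 38.013 N
C = 13.4/1.32 = 10.1515; K_W = (4C−1)/(4C−4)+0.615/C = 1.1425
τ_max = K_W·8FD/(πd³) = 1.1425·563.97 = 644.36 MPa
τ_max > 586 MPa → exceeds allowable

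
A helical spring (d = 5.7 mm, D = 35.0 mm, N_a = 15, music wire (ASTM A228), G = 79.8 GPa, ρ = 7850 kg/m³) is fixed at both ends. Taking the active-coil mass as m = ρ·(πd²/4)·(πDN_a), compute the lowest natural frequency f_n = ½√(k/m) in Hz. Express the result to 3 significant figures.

k = Gd⁴/(8D³N_a) = (79.8×10³)(5.7⁴)/(8·35.0³·15) = 16.373 N/mm = 16373 N/m
Wire length L = πDN_a = π·35.0·15 = 1649.3 mm
m = ρ·(πd²/4)·L = 7850 × 25.518×10⁻⁶ m² × 1.6493 m = 0.33038 kg
f_n = ½√(k/m) = 0.5·√(16373/0.33038) = 0.5·√(49556) = 111.31 Hz

111 Hz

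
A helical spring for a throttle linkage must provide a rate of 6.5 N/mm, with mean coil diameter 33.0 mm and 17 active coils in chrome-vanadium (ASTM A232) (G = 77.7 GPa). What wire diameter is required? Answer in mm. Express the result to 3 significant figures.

4.50 mm

d = (8D³N_a·k / G)^(1/4) = (8·33.0³·17·6.5 / (77.7×10³))^0.25
  = (408.86)^0.25 = 4.4967 mm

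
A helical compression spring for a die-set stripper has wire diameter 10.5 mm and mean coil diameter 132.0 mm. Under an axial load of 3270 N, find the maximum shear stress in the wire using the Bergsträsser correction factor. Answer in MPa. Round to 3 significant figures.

Spring index C = D/d = 132.0/10.5 = 12.5714
K_B = (4C+2)/(4C−3) = 52.286/47.286 = 1.1057
τ₀ = 8FD/(πd³) = 8·3270·132.0/(π·10.5³) = 3.45312e+06/3636.8 = 949.5 MPa
τ_max = K·τ₀ = 1.1057 × 949.5 = 1049.9 MPa

1050 MPa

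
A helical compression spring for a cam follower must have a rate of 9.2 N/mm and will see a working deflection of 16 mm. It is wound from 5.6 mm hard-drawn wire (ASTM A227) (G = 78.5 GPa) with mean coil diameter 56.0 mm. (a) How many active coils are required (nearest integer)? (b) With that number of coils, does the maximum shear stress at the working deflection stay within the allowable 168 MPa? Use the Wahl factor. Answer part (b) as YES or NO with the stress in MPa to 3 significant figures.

N_a = Gd⁴/(8D³k) = (78.5×10³)(5.6⁴)/(8·56.0³·9.2) = 5.973 → N_a = 6
Actual rate k = Gd⁴/(8D³·6) = 9.1583 N/mm
Working load F = kδ = 9.1583·16 = 146.53 N
C = 56.0/5.6 = 10.0000; K_W = (4C−1)/(4C−4)+0.615/C = 1.1448
τ_max = K_W·8FD/(πd³) = 1.1448·118.99 = 136.22 MPa
τ_max ≤ 168 MPa → acceptable

(a) 6 coils; (b) YES, τ_max = 136 MPa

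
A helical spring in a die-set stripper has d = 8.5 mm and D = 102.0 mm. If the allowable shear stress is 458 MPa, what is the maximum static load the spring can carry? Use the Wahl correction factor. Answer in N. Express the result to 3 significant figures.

C = D/d = 102.0/8.5 = 12.0000
K_W = (4C−1)/(4C−4) + 0.615/C = 47.000/44.000 + 0.0512 = 1.1194
τ_max = K·8FD/(πd³) → F_max = τ_allow·πd³/(8DK)
F_max = 458·π·8.5³/(8·102.0·1.1194) = 8.8363e+05/913.46 = 967.35 N

967 N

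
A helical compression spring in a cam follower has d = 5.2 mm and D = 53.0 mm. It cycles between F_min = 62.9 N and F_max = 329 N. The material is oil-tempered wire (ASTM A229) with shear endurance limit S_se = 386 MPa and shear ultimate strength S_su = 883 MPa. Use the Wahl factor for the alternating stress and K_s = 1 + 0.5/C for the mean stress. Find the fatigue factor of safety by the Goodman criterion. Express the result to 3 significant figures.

1.66

C = D/d = 53.0/5.2 = 10.1923; K_W = (4C−1)/(4C−4)+0.615/C = 1.1419; K_s = 1+0.5/C = 1.0491
F_a = (F_max−F_min)/2 = 133.05 N; F_m = (F_max+F_min)/2 = 195.95 N
τ_a = K_W·8F_aD/(πd³) = 1.1419 × 127.71 = 145.83 MPa
τ_m = K_s·8F_mD/(πd³) = 1.0491 × 188.08 = 197.31 MPa
Goodman: 1/n_f = τ_a/S_se + τ_m/S_su = 145.83/386 + 197.31/883 = 0.37781 + 0.22345 = 0.60126
n_f = 1/0.60126 = 1.663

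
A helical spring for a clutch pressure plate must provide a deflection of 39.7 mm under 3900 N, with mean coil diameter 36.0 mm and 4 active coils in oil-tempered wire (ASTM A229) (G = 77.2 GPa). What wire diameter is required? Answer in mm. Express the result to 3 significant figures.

6.60 mm

Required rate k = F/δ = 3900/39.7 = 98.237 N/mm
d = (8D³N_a·k / G)^(1/4) = (8·36.0³·4·98.237 / (77.2×10³))^0.25
  = (1899.8)^0.25 = 6.6020 mm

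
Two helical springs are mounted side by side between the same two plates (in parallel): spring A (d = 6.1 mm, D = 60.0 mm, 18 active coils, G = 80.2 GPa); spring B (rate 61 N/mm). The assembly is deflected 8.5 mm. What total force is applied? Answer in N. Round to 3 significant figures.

549 N

k_A = Gd⁴/(8D³N_a) = (80.2×10³)(6.1⁴)/(8·60.0³·18) = 3.5701 N/mm
Parallel: k_eq = 3.5701 + 61 = 64.57 N/mm
F = k_eq·δ = 64.57·8.5 = 548.85 N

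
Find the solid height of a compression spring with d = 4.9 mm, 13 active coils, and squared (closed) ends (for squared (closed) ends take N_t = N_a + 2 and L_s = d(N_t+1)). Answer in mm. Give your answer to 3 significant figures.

78.4 mm

squared (closed) ends: N_t = N_a + 2 = 13 + 2 = 15
L_s = d·(N_t+1) = 4.9 × 16 = 78.4 mm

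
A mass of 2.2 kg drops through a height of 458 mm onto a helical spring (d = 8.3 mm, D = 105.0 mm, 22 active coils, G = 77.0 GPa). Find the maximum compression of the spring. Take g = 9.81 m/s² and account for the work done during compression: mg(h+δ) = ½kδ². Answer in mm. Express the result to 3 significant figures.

118 mm

k = Gd⁴/(8D³N_a) = (77.0×10³)(8.3⁴)/(8·105.0³·22) = 1.7936 N/mm
W = mg = 2.2 × 9.81 = 21.582 N
½kδ² − Wδ − Wh = 0 → δ = (W + √(W² + 2kWh))/k
δ = (21.582 + √(465.78 + 35457.6))/1.7936 = (21.582 + 189.53)/1.7936 = 117.71 mm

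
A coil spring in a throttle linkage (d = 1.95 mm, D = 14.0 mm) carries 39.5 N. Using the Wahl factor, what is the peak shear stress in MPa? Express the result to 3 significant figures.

Spring index C = D/d = 14.0/1.95 = 7.1795
K_W = (4C−1)/(4C−4) + 0.615/C = 27.718/24.718 + 0.0857 = 1.2070
τ₀ = 8FD/(πd³) = 8·39.5·14.0/(π·1.95³) = 4424/23.295 = 189.92 MPa
τ_max = K·τ₀ = 1.2070 × 189.92 = 229.23 MPa

229 MPa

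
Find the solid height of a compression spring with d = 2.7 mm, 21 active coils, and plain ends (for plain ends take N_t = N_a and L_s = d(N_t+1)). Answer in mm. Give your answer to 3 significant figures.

plain ends: N_t = N_a = 21
L_s = d·(N_t+1) = 2.7 × 22 = 59.4 mm

59.4 mm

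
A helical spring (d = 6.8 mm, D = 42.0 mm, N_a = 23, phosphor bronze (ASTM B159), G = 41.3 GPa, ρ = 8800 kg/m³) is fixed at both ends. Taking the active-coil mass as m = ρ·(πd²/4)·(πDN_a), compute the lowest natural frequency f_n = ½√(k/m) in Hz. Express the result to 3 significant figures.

40.9 Hz

k = Gd⁴/(8D³N_a) = (41.3×10³)(6.8⁴)/(8·42.0³·23) = 6.4777 N/mm = 6477.7 N/m
Wire length L = πDN_a = π·42.0·23 = 3034.8 mm
m = ρ·(πd²/4)·L = 8800 × 36.317×10⁻⁶ m² × 3.0348 m = 0.96988 kg
f_n = ½√(k/m) = 0.5·√(6477.7/0.96988) = 0.5·√(6678.9) = 40.862 Hz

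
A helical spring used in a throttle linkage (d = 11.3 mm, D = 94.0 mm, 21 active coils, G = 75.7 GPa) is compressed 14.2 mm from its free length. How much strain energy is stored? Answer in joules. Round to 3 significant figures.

0.892 J

k = Gd⁴/(8D³N_a) = (75.7×10³)(11.3⁴)/(8·94.0³·21) = 8.8454 N/mm
U = ½kδ² = 0.5 × 8.8454 × 14.2² = 891.79 N·mm = 0.89179 J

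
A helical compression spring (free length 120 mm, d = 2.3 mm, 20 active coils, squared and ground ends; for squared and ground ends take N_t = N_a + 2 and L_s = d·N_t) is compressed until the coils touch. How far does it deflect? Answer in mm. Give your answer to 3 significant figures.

69.4 mm

N_t = 22; L_s = 2.3·22 = 50.6 mm
δ_solid = L₀ − L_s = 120 − 50.6 = 69.4 mm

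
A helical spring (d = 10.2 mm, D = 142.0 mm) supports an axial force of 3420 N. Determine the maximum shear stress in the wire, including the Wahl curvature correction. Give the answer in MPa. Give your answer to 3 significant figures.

Spring index C = D/d = 142.0/10.2 = 13.9216
K_W = (4C−1)/(4C−4) + 0.615/C = 54.686/51.686 + 0.0442 = 1.1022
τ₀ = 8FD/(πd³) = 8·3420·142.0/(π·10.2³) = 3.88512e+06/3333.9 = 1165.3 MPa
τ_max = K·τ₀ = 1.1022 × 1165.3 = 1284.5 MPa

1280 MPa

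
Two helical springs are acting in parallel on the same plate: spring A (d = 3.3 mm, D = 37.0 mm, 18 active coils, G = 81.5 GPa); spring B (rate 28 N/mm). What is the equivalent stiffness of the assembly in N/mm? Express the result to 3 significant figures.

29.3 N/mm

k_A = Gd⁴/(8D³N_a) = (81.5×10³)(3.3⁴)/(8·37.0³·18) = 1.3251 N/mm
Parallel: k_eq = 1.3251 + 28 = 29.325 N/mm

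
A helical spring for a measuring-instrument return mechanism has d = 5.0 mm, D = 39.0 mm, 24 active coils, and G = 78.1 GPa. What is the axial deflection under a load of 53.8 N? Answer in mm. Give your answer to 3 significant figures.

12.6 mm

k = Gd⁴/(8D³N_a) = (78.1×10³)(5.0⁴)/(8·39.0³·24) = 4.2858 N/mm
δ = F/k = 53.8 / 4.2858 = 12.553 mm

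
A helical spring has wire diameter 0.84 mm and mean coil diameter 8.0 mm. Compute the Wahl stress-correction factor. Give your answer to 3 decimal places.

1.153

C = D/d = 8.0/0.84 = 9.5238
K_W = (4C−1)/(4C−4) + 0.615/C = 37.095/34.095 + 0.0646 = 1.1526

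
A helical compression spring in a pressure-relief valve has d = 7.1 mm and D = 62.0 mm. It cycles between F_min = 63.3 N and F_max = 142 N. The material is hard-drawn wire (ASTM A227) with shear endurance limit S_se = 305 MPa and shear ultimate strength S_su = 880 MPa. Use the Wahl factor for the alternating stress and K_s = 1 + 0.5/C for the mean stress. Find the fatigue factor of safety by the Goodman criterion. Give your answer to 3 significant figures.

8.28

C = D/d = 62.0/7.1 = 8.7324; K_W = (4C−1)/(4C−4)+0.615/C = 1.1674; K_s = 1+0.5/C = 1.0573
F_a = (F_max−F_min)/2 = 39.35 N; F_m = (F_max+F_min)/2 = 102.65 N
τ_a = K_W·8F_aD/(πd³) = 1.1674 × 17.358 = 20.264 MPa
τ_m = K_s·8F_mD/(πd³) = 1.0573 × 45.281 = 47.874 MPa
Goodman: 1/n_f = τ_a/S_se + τ_m/S_su = 20.264/305 + 47.874/880 = 0.06644 + 0.05440 = 0.12084
n_f = 1/0.12084 = 8.275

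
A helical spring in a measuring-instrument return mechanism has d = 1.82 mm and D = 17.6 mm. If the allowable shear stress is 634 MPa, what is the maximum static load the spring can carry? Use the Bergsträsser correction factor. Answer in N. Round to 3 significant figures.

74.8 N

C = D/d = 17.6/1.82 = 9.6703
K_B = (4C+2)/(4C−3) = 40.681/35.681 = 1.1401
τ_max = K·8FD/(πd³) → F_max = τ_allow·πd³/(8DK)
F_max = 634·π·1.82³/(8·17.6·1.1401) = 12008/160.53 = 74.799 N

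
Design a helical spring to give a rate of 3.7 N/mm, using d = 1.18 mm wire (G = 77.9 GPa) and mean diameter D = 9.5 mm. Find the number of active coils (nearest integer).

6

N_a = Gd⁴/(8D³k) = (77.9×10³ × 1.18⁴)/(8 × 9.5³ × 3.7)
    = 151031 / 25378.3 = 5.951 → 6 coils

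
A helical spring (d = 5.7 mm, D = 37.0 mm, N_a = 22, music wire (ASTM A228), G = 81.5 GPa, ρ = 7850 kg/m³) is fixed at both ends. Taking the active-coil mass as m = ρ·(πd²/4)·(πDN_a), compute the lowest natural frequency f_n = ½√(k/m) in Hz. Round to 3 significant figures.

68.6 Hz

k = Gd⁴/(8D³N_a) = (81.5×10³)(5.7⁴)/(8·37.0³·22) = 9.6503 N/mm = 9650.3 N/m
Wire length L = πDN_a = π·37.0·22 = 2557.3 mm
m = ρ·(πd²/4)·L = 7850 × 25.518×10⁻⁶ m² × 2.5573 m = 0.51225 kg
f_n = ½√(k/m) = 0.5·√(9650.3/0.51225) = 0.5·√(18839) = 68.627 Hz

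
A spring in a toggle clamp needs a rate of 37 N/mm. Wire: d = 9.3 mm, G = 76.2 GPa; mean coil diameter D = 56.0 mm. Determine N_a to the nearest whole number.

N_a = Gd⁴/(8D³k) = (76.2×10³ × 9.3⁴)/(8 × 56.0³ × 37)
    = 5.70016e+08 / 5.19823e+07 = 10.97 → 11 coils

11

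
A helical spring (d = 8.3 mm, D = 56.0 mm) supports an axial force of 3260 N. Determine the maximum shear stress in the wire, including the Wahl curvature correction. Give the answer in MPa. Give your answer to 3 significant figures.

993 MPa

Spring index C = D/d = 56.0/8.3 = 6.7470
K_W = (4C−1)/(4C−4) + 0.615/C = 25.988/22.988 + 0.0912 = 1.2217
τ₀ = 8FD/(πd³) = 8·3260·56.0/(π·8.3³) = 1.46048e+06/1796.3 = 813.04 MPa
τ_max = K·τ₀ = 1.2217 × 813.04 = 993.25 MPa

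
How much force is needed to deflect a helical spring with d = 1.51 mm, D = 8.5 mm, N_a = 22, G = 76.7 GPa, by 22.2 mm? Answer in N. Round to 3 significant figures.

k = Gd⁴/(8D³N_a) = (76.7×10³)(1.51⁴)/(8·8.5³·22) = 3.6892 N/mm
F = k·δ = 3.6892 × 22.2 = 81.901 N

81.9 N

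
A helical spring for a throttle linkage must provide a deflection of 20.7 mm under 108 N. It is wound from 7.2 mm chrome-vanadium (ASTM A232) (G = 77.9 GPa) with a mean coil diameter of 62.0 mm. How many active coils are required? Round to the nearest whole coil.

21

Required rate k = F/δ = 108/20.7 = 5.2174 N/mm
N_a = Gd⁴/(8D³k) = (77.9×10³ × 7.2⁴)/(8 × 62.0³ × 5.2174)
    = 2.09347e+08 / 9.9476e+06 = 21.05 → 21 coils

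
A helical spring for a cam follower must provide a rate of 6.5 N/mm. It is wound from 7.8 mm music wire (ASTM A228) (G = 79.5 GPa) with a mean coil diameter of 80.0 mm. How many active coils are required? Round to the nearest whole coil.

N_a = Gd⁴/(8D³k) = (79.5×10³ × 7.8⁴)/(8 × 80.0³ × 6.5)
    = 2.9427e+08 / 2.6624e+07 = 11.05 → 11 coils

11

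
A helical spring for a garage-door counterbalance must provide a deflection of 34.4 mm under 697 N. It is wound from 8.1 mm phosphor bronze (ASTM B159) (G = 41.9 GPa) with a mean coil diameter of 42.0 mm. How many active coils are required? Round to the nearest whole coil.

Required rate k = F/δ = 697/34.4 = 20.262 N/mm
N_a = Gd⁴/(8D³k) = (41.9×10³ × 8.1⁴)/(8 × 42.0³ × 20.262)
    = 1.80366e+08 / 1.20091e+07 = 15.02 → 15 coils

15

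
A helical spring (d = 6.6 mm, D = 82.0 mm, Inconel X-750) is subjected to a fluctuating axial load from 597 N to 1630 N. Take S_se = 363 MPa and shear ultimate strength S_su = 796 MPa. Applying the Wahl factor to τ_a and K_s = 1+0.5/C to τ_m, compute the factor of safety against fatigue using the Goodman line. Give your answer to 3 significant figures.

C = D/d = 82.0/6.6 = 12.4242; K_W = (4C−1)/(4C−4)+0.615/C = 1.1151; K_s = 1+0.5/C = 1.0402
F_a = (F_max−F_min)/2 = 516.5 N; F_m = (F_max+F_min)/2 = 1113.5 N
τ_a = K_W·8F_aD/(πd³) = 1.1151 × 375.14 = 418.34 MPa
τ_m = K_s·8F_mD/(πd³) = 1.0402 × 808.75 = 841.29 MPa
Goodman: 1/n_f = τ_a/S_se + τ_m/S_su = 418.34/363 + 841.29/796 = 1.15244 + 1.05690 = 2.2093
n_f = 1/2.2093 = 0.4526

0.453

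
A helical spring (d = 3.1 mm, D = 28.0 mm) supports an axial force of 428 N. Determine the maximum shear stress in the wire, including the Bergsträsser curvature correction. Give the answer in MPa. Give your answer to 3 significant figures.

1180 MPa

Spring index C = D/d = 28.0/3.1 = 9.0323
K_B = (4C+2)/(4C−3) = 38.129/33.129 = 1.1509
τ₀ = 8FD/(πd³) = 8·428·28.0/(π·3.1³) = 95872/93.591 = 1024.4 MPa
τ_max = K·τ₀ = 1.1509 × 1024.4 = 1179 MPa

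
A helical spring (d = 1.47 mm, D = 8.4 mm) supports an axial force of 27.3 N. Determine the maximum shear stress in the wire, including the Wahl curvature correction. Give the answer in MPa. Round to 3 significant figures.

Spring index C = D/d = 8.4/1.47 = 5.7143
K_W = (4C−1)/(4C−4) + 0.615/C = 21.857/18.857 + 0.1076 = 1.2667
τ₀ = 8FD/(πd³) = 8·27.3·8.4/(π·1.47³) = 1834.56/9.9793 = 183.84 MPa
τ_max = K·τ₀ = 1.2667 × 183.84 = 232.87 MPa

233 MPa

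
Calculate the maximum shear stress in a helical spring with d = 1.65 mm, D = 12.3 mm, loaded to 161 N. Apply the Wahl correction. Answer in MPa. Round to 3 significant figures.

1350 MPa

Spring index C = D/d = 12.3/1.65 = 7.4545
K_W = (4C−1)/(4C−4) + 0.615/C = 28.818/25.818 + 0.0825 = 1.1987
τ₀ = 8FD/(πd³) = 8·161·12.3/(π·1.65³) = 15842.4/14.112 = 1122.6 MPa
τ_max = K·τ₀ = 1.1987 × 1122.6 = 1345.6 MPa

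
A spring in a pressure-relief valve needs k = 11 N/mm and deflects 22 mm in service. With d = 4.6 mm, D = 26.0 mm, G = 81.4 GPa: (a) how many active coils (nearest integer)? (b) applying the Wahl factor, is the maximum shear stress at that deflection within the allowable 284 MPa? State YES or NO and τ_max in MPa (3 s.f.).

N_a = Gd⁴/(8D³k) = (81.4×10³)(4.6⁴)/(8·26.0³·11) = 23.56 → N_a = 24
Actual rate k = Gd⁴/(8D³·24) = 10.8 N/mm
Working load F = kδ = 10.8·22 = 237.61 N
C = 26.0/4.6 = 5.6522; K_W = (4C−1)/(4C−4)+0.615/C = 1.2700
τ_max = K_W·8FD/(πd³) = 1.2700·161.62 = 205.26 MPa
τ_max ≤ 284 MPa → acceptable

(a) 24 coils; (b) YES, τ_max = 205 MPa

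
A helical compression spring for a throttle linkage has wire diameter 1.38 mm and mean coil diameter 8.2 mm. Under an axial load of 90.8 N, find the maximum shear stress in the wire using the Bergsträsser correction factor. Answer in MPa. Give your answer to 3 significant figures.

Spring index C = D/d = 8.2/1.38 = 5.9420
K_B = (4C+2)/(4C−3) = 25.768/20.768 = 1.2408
τ₀ = 8FD/(πd³) = 8·90.8·8.2/(π·1.38³) = 5956.48/8.2563 = 721.44 MPa
τ_max = K·τ₀ = 1.2408 × 721.44 = 895.13 MPa

895 MPa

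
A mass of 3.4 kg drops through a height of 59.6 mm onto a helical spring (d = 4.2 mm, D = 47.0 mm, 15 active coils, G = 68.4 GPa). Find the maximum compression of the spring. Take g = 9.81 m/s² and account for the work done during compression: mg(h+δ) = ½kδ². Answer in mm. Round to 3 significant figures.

71.6 mm

k = Gd⁴/(8D³N_a) = (68.4×10³)(4.2⁴)/(8·47.0³·15) = 1.7084 N/mm
W = mg = 3.4 × 9.81 = 33.354 N
½kδ² − Wδ − Wh = 0 → δ = (W + √(W² + 2kWh))/k
δ = (33.354 + √(1112.5 + 6792.08))/1.7084 = (33.354 + 88.908)/1.7084 = 71.567 mm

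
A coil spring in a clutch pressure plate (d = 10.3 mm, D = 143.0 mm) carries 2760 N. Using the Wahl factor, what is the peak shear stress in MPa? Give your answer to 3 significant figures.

1010 MPa

Spring index C = D/d = 143.0/10.3 = 13.8835
K_W = (4C−1)/(4C−4) + 0.615/C = 54.534/51.534 + 0.0443 = 1.1025
τ₀ = 8FD/(πd³) = 8·2760·143.0/(π·10.3³) = 3.15744e+06/3432.9 = 919.76 MPa
τ_max = K·τ₀ = 1.1025 × 919.76 = 1014 MPa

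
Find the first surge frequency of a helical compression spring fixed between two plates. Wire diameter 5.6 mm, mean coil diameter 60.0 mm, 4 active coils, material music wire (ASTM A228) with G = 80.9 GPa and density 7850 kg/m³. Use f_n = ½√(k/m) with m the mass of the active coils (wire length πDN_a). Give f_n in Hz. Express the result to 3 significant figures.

140 Hz

k = Gd⁴/(8D³N_a) = (80.9×10³)(5.6⁴)/(8·60.0³·4) = 11.511 N/mm = 11511 N/m
Wire length L = πDN_a = π·60.0·4 = 753.98 mm
m = ρ·(πd²/4)·L = 7850 × 24.63×10⁻⁶ m² × 0.75398 m = 0.14578 kg
f_n = ½√(k/m) = 0.5·√(11511/0.14578) = 0.5·√(78959) = 140.5 Hz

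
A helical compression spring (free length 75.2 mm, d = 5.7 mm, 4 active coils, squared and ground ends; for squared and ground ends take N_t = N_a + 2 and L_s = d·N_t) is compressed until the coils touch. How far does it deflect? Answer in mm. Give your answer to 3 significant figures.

N_t = 6; L_s = 5.7·6 = 34.2 mm
δ_solid = L₀ − L_s = 75.2 − 34.2 = 41 mm

41.0 mm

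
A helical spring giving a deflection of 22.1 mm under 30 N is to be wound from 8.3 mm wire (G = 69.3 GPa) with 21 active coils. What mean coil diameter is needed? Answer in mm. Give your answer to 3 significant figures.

Required rate k = F/δ = 30/22.1 = 1.3575 N/mm
D = (Gd⁴/(8N_a·k))^(1/3) = (69.3×10³·8.3⁴/(8·21·1.3575))^(1/3)
  = (1.44214e+06)^(1/3) = 112.9802 mm

113 mm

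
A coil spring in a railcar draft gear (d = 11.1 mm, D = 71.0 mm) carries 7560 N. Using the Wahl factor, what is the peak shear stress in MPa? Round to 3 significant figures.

Spring index C = D/d = 71.0/11.1 = 6.3964
K_W = (4C−1)/(4C−4) + 0.615/C = 24.586/21.586 + 0.0961 = 1.2351
τ₀ = 8FD/(πd³) = 8·7560·71.0/(π·11.1³) = 4.29408e+06/4296.5 = 999.43 MPa
τ_max = K·τ₀ = 1.2351 × 999.43 = 1234.4 MPa

1230 MPa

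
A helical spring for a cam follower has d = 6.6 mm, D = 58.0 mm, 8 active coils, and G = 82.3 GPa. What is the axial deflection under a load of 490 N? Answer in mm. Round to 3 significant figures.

k = Gd⁴/(8D³N_a) = (82.3×10³)(6.6⁴)/(8·58.0³·8) = 12.506 N/mm
δ = F/k = 490 / 12.506 = 39.182 mm

39.2 mm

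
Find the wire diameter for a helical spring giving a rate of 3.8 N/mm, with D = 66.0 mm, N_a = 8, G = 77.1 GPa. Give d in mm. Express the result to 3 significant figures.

5.49 mm

d = (8D³N_a·k / G)^(1/4) = (8·66.0³·8·3.8 / (77.1×10³))^0.25
  = (906.86)^0.25 = 5.4876 mm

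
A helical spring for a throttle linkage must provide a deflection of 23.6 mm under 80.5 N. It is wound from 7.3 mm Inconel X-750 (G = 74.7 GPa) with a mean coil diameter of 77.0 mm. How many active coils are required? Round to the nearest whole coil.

17

Required rate k = F/δ = 80.5/23.6 = 3.411 N/mm
N_a = Gd⁴/(8D³k) = (74.7×10³ × 7.3⁴)/(8 × 77.0³ × 3.411)
    = 2.12135e+08 / 1.24579e+07 = 17.03 → 17 coils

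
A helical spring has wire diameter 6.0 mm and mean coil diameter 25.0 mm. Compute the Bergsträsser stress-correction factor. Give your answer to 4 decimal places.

C = D/d = 25.0/6.0 = 4.1667
K_B = (4C+2)/(4C−3) = 18.667/13.667 = 1.3659

1.3659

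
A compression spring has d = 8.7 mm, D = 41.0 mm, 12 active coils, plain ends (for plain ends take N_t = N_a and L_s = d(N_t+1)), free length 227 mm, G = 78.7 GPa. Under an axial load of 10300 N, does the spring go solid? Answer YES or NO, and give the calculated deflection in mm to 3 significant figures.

k = Gd⁴/(8D³N_a) = (78.7×10³)(8.7⁴)/(8·41.0³·12) = 68.144 N/mm
N_t = 12; L_s = 8.7·13 = 113.1 mm; δ_solid = L₀ − L_s = 227 − 113.1 = 113.9 mm
δ = F/k = 10300/68.144 = 151.15 mm
δ ≥ δ_solid → spring goes solid

YES, δ = 151 mm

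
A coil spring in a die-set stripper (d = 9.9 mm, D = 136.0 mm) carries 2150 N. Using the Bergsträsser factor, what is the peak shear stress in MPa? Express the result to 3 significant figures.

841 MPa

Spring index C = D/d = 136.0/9.9 = 13.7374
K_B = (4C+2)/(4C−3) = 56.949/51.949 = 1.0962
τ₀ = 8FD/(πd³) = 8·2150·136.0/(π·9.9³) = 2.3392e+06/3048.3 = 767.38 MPa
τ_max = K·τ₀ = 1.0962 × 767.38 = 841.24 MPa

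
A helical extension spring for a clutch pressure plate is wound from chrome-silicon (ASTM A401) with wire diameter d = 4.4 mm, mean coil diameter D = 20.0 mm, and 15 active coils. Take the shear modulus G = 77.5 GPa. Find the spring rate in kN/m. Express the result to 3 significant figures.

k = Gd⁴/(8D³N_a) = (77.5×10³ × 4.4⁴) / (8 × 20.0³ × 15)
  = 2.90477e+07 / 960000 = 30.258 N/mm

30.3 kN/m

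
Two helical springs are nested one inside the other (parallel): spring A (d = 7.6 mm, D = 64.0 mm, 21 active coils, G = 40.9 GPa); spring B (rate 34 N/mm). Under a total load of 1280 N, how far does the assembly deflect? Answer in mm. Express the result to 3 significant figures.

k_A = Gd⁴/(8D³N_a) = (40.9×10³)(7.6⁴)/(8·64.0³·21) = 3.0983 N/mm
Parallel: k_eq = 3.0983 + 34 = 37.098 N/mm
δ = F/k_eq = 1280/37.098 = 34.503 mm

34.5 mm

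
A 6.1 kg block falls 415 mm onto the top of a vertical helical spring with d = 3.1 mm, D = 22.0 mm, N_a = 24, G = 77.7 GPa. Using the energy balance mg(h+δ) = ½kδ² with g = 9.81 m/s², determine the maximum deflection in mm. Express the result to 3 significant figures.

k = Gd⁴/(8D³N_a) = (77.7×10³)(3.1⁴)/(8·22.0³·24) = 3.5099 N/mm
W = mg = 6.1 × 9.81 = 59.841 N
½kδ² − Wδ − Wh = 0 → δ = (W + √(W² + 2kWh))/k
δ = (59.841 + √(3580.9 + 174331))/3.5099 = (59.841 + 421.8)/3.5099 = 137.22 mm

137 mm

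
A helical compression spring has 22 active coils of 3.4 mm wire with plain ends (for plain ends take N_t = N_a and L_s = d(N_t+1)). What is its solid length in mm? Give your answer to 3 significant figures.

plain ends: N_t = N_a = 22
L_s = d·(N_t+1) = 3.4 × 23 = 78.2 mm

78.2 mm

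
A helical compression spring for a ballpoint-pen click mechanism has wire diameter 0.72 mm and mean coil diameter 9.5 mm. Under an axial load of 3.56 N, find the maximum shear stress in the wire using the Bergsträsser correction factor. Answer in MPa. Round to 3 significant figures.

254 MPa

Spring index C = D/d = 9.5/0.72 = 13.1944
K_B = (4C+2)/(4C−3) = 54.778/49.778 = 1.1004
τ₀ = 8FD/(πd³) = 8·3.56·9.5/(π·0.72³) = 270.56/1.1726 = 230.74 MPa
τ_max = K·τ₀ = 1.1004 × 230.74 = 253.91 MPa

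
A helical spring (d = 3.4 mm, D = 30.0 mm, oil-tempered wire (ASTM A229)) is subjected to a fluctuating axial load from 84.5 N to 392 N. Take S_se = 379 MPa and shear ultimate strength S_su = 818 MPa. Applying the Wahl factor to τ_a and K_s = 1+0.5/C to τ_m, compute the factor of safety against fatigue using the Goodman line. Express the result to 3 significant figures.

0.659

C = D/d = 30.0/3.4 = 8.8235; K_W = (4C−1)/(4C−4)+0.615/C = 1.1656; K_s = 1+0.5/C = 1.0567
F_a = (F_max−F_min)/2 = 153.75 N; F_m = (F_max+F_min)/2 = 238.25 N
τ_a = K_W·8F_aD/(πd³) = 1.1656 × 298.84 = 348.32 MPa
τ_m = K_s·8F_mD/(πd³) = 1.0567 × 463.08 = 489.32 MPa
Goodman: 1/n_f = τ_a/S_se + τ_m/S_su = 348.32/379 + 489.32/818 = 0.91905 + 0.59819 = 1.5172
n_f = 1/1.5172 = 0.6591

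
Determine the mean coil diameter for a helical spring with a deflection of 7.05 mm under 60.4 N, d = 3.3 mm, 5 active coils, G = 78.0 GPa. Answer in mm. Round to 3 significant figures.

30.0 mm

Required rate k = F/δ = 60.4/7.05 = 8.5674 N/mm
D = (Gd⁴/(8N_a·k))^(1/3) = (78.0×10³·3.3⁴/(8·5·8.5674))^(1/3)
  = (26992.5)^(1/3) = 29.9972 mm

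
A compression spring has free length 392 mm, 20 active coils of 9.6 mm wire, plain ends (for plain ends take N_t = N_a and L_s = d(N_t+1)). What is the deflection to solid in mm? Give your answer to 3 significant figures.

N_t = 20; L_s = 9.6·21 = 201.6 mm
δ_solid = L₀ − L_s = 392 − 201.6 = 190.4 mm

190 mm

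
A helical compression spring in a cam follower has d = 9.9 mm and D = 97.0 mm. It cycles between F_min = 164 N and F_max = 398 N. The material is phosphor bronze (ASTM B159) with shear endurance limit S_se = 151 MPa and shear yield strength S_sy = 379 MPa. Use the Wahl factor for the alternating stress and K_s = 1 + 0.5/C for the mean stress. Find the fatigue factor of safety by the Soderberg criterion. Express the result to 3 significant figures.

2.35

C = D/d = 97.0/9.9 = 9.7980; K_W = (4C−1)/(4C−4)+0.615/C = 1.1480; K_s = 1+0.5/C = 1.0510
F_a = (F_max−F_min)/2 = 117 N; F_m = (F_max+F_min)/2 = 281 N
τ_a = K_W·8F_aD/(πd³) = 1.1480 × 29.785 = 34.193 MPa
τ_m = K_s·8F_mD/(πd³) = 1.0510 × 71.534 = 75.184 MPa
Soderberg: 1/n_f = τ_a/S_se + τ_m/S_sy = 34.193/151 + 75.184/379 = 0.22644 + 0.19838 = 0.42482
n_f = 1/0.42482 = 2.354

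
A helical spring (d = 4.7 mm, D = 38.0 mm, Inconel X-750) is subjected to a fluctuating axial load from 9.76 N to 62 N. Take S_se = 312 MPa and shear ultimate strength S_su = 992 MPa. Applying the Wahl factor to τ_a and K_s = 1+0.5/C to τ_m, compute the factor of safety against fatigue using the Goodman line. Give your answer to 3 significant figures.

7.81

C = D/d = 38.0/4.7 = 8.0851; K_W = (4C−1)/(4C−4)+0.615/C = 1.1819; K_s = 1+0.5/C = 1.0618
F_a = (F_max−F_min)/2 = 26.12 N; F_m = (F_max+F_min)/2 = 35.88 N
τ_a = K_W·8F_aD/(πd³) = 1.1819 × 24.345 = 28.773 MPa
τ_m = K_s·8F_mD/(πd³) = 1.0618 × 33.441 = 35.509 MPa
Goodman: 1/n_f = τ_a/S_se + τ_m/S_su = 28.773/312 + 35.509/992 = 0.09222 + 0.03580 = 0.12802
n_f = 1/0.12802 = 7.811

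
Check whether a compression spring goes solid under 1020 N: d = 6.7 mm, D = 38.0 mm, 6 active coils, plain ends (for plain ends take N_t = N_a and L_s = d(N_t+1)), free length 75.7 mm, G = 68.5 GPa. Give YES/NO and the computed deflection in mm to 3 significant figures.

k = Gd⁴/(8D³N_a) = (68.5×10³)(6.7⁴)/(8·38.0³·6) = 52.408 N/mm
N_t = 6; L_s = 6.7·7 = 46.9 mm; δ_solid = L₀ − L_s = 75.7 − 46.9 = 28.8 mm
δ = F/k = 1020/52.408 = 19.463 mm
δ < δ_solid → spring does not go solid

NO, δ = 19.5 mm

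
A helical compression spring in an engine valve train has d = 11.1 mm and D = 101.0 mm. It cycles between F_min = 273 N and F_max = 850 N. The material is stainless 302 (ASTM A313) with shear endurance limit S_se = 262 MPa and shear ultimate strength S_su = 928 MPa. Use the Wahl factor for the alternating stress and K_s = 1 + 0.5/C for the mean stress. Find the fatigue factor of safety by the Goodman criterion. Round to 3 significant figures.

2.78

C = D/d = 101.0/11.1 = 9.0991; K_W = (4C−1)/(4C−4)+0.615/C = 1.1602; K_s = 1+0.5/C = 1.0550
F_a = (F_max−F_min)/2 = 288.5 N; F_m = (F_max+F_min)/2 = 561.5 N
τ_a = K_W·8F_aD/(πd³) = 1.1602 × 54.255 = 62.946 MPa
τ_m = K_s·8F_mD/(πd³) = 1.0550 × 105.59 = 111.4 MPa
Goodman: 1/n_f = τ_a/S_se + τ_m/S_su = 62.946/262 + 111.4/928 = 0.24025 + 0.12004 = 0.36029
n_f = 1/0.36029 = 2.776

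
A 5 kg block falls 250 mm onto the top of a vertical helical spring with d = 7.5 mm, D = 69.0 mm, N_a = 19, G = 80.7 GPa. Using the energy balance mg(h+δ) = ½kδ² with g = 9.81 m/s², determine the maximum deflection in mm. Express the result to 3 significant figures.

k = Gd⁴/(8D³N_a) = (80.7×10³)(7.5⁴)/(8·69.0³·19) = 5.1136 N/mm
W = mg = 5 × 9.81 = 49.05 N
½kδ² − Wδ − Wh = 0 → δ = (W + √(W² + 2kWh))/k
δ = (49.05 + √(2405.9 + 125411))/5.1136 = (49.05 + 357.52)/5.1136 = 79.506 mm

79.5 mm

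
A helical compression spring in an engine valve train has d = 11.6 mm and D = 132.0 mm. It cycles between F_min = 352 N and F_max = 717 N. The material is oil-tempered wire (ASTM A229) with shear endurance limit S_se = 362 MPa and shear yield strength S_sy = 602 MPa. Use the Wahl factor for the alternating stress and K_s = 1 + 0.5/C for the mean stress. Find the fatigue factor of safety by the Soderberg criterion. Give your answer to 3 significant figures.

3.11

C = D/d = 132.0/11.6 = 11.3793; K_W = (4C−1)/(4C−4)+0.615/C = 1.1263; K_s = 1+0.5/C = 1.0439
F_a = (F_max−F_min)/2 = 182.5 N; F_m = (F_max+F_min)/2 = 534.5 N
τ_a = K_W·8F_aD/(πd³) = 1.1263 × 39.301 = 44.265 MPa
τ_m = K_s·8F_mD/(πd³) = 1.0439 × 115.1 = 120.16 MPa
Soderberg: 1/n_f = τ_a/S_se + τ_m/S_sy = 44.265/362 + 120.16/602 = 0.12228 + 0.19960 = 0.32188
n_f = 1/0.32188 = 3.107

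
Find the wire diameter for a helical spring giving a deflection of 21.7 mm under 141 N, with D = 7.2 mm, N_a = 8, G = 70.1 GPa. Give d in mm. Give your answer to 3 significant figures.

1.22 mm

Required rate k = F/δ = 141/21.7 = 6.4977 N/mm
d = (8D³N_a·k / G)^(1/4) = (8·7.2³·8·6.4977 / (70.1×10³))^0.25
  = (2.2142)^0.25 = 1.2198 mm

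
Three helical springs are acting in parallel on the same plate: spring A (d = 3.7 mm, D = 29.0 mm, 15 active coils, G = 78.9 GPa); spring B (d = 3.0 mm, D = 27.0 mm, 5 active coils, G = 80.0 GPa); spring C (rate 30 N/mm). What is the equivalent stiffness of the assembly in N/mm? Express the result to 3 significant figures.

k_A = Gd⁴/(8D³N_a) = (78.9×10³)(3.7⁴)/(8·29.0³·15) = 5.0525 N/mm
k_B = Gd⁴/(8D³N_a) = (80.0×10³)(3.0⁴)/(8·27.0³·5) = 8.2305 N/mm
Parallel: k_eq = 5.0525 + 8.2305 + 30 = 43.283 N/mm

43.3 N/mm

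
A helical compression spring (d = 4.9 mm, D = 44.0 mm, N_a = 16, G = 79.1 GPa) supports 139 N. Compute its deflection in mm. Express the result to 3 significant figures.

33.2 mm

k = Gd⁴/(8D³N_a) = (79.1×10³)(4.9⁴)/(8·44.0³·16) = 4.1821 N/mm
δ = F/k = 139 / 4.1821 = 33.237 mm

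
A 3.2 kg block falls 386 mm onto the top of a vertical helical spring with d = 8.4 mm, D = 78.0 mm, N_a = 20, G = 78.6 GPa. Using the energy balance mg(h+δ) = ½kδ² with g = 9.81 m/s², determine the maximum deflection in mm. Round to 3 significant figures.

k = Gd⁴/(8D³N_a) = (78.6×10³)(8.4⁴)/(8·78.0³·20) = 5.1539 N/mm
W = mg = 3.2 × 9.81 = 31.392 N
½kδ² − Wδ − Wh = 0 → δ = (W + √(W² + 2kWh))/k
δ = (31.392 + √(985.46 + 124903))/5.1539 = (31.392 + 354.81)/5.1539 = 74.933 mm

74.9 mm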